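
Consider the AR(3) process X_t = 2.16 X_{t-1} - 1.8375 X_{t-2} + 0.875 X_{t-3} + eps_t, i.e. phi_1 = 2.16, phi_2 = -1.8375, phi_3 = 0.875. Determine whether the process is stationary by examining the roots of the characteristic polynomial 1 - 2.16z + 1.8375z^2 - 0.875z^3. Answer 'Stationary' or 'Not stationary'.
\text{Not stationary}

The AR(p) characteristic polynomial is P(z) = 1 - 2.16z + 1.8375z^2 - 0.875z^3.
Stationarity requires all roots to lie outside the unit circle, i.e. |z| > 1 for every root.
Degree 3: look for a simple real root z0 first, then factor out (1 - z/z0) and solve the remaining quadratic.
Testing z0 = 0.8: P(0.8) = 1 + (-2.16)(0.8) + (1.8375)(0.8)^2 + (-0.875)(0.8)^3
  = 1 + (-1.728) + (1.176) + (-0.448) = 0.  So z_0 = 0.8 is a root, |z_0| = 0.8.
Divide out the factor (1 - 1.25 z) = (1 - z/z0) (since 1/z0 = 1.25):
  P(z) = (1 - 1.25 z)(1 + (-0.91) z + (0.7) z^2)
  [check: z-coef -0.91 - (1.25) = -2.16; z^2-coef 0.7 - (1.25)(-0.91) = 1.8375; z^3-coef -(1.25)(0.7) = -0.875.]
Remaining roots from the quadratic factor 1 + (-0.91) z + (0.7) z^2:
  Set 1 + (-0.91) z + (0.7) z^2 = 0, i.e. a z^2 + b z + c = 0 with a = 0.7, b = -0.91, c = 1.
  Discriminant D = b^2 - 4ac = (-0.91)^2 - 4*(0.7)*1 = 0.8281 - (2.8) = -1.9719.
  D < 0, so the roots are the complex-conjugate pair z = (-b +/- i sqrt(-D)) / (2a) = 0.65 +/- 1.003i.
  For a conjugate pair |z|^2 = z * conj(z) = (product of roots) = c/a = 1/(0.7) = 1.428571, so |z| = sqrt(1.428571) = 1.1952 for both roots.
Moduli of all roots: 0.8000, 1.1952, 1.1952.
All moduli strictly greater than 1? No.
Verdict: Not stationary.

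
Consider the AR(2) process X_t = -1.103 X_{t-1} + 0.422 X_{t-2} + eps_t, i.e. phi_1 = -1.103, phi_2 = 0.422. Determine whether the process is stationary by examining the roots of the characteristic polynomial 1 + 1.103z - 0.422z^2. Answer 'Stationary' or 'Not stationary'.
\text{Not stationary}

The AR(p) characteristic polynomial is P(z) = 1 + 1.103z - 0.422z^2.
Stationarity requires all roots to lie outside the unit circle, i.e. |z| > 1 for every root.
Set 1 + (1.103) z + (-0.422) z^2 = 0, i.e. a z^2 + b z + c = 0 with a = -0.422, b = 1.103, c = 1.
Discriminant D = b^2 - 4ac = (1.103)^2 - 4*(-0.422)*1 = 1.216609 - (-1.688) = 2.904609.
D >= 0, so the roots are real: z = (-b +/- sqrt(D)) / (2a) = (-1.103 +/- 1.704291) / (-0.844).
  z_1 = (-1.103 + 1.704291) / (-0.844) = -0.7124,   |z_1| = 0.7124.
  z_2 = (-1.103 - 1.704291) / (-0.844) = 3.3262,   |z_2| = 3.3262.
Moduli of all roots: 0.7124, 3.3262.
All moduli strictly greater than 1? No.
Verdict: Not stationary.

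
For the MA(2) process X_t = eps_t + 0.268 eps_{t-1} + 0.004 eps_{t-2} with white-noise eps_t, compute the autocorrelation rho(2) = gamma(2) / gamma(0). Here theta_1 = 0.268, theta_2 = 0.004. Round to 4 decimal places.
\rho(2) = 0.0037

For an MA(q) process with theta_0 = 1, the autocovariance is
  gamma(k) = sigma^2 * sum_{i=0..q-k} theta_i * theta_{i+k},
and rho(k) = gamma(k) / gamma(0). Sigma^2 cancels.
  numerator   = (1)*(0.004) = 0.004.
  denominator = (1)^2 + (0.268)^2 + (0.004)^2 = 1.07184.
  rho(2) = 0.004 / 1.07184 = 0.0037.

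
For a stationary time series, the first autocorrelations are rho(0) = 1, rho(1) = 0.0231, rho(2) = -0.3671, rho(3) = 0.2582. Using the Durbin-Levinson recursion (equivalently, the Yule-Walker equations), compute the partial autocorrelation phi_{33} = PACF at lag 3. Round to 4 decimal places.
\phi_{33} = 0.3220

The PACF at lag k is phi_{kk}, the last component of the solution
to the Yule-Walker system G_k phi = r_k where
  (G_k)_{ij} = rho(|i - j|), (r_k)_i = rho(i), i,j = 1..k.
Equivalently, Durbin-Levinson gives phi_{kk} iteratively:
  phi_{11} = rho(1)
  phi_{kk} = [rho(k) - sum_{j=1..k-1} phi_{k-1,j} rho(k-j)]
            / [1 - sum_{j=1..k-1} phi_{k-1,j} rho(j)],
  phi_{k,j} = phi_{k-1,j} - phi_{kk} phi_{k-1,k-j},  j = 1..k-1.
Step k = 1:
  phi_11 = rho(1) = 0.0231.
Step k = 2:
  phi_22 = [rho(2) - phi_11 rho(1)] / [1 - phi_11 rho(1)] = [-0.3671 - (0.0231)(0.0231)] / [1 - (0.0231)(0.0231)]
         = -0.36763361 / 0.99946639 = -0.36783.
  Update: phi_21 = phi_11 - phi_22 phi_11 = 0.0231 - (-0.36783)(0.0231) = 0.031597.
Step k = 3:
  phi_33 = [rho(3) - phi_21 rho(2) - phi_22 rho(1)] / [1 - phi_21 rho(1) - phi_22 rho(2)]
    numerator   = 0.2582 - (0.031597)(-0.3671) - (-0.36783)(0.0231) = 0.27829608
    denominator = 1 - (0.031597)(0.0231) - (-0.36783)(-0.3671) = 0.86423976
  phi_33 = 0.27829608 / 0.86423976 = 0.322.
Therefore phi_{33} = 0.3220.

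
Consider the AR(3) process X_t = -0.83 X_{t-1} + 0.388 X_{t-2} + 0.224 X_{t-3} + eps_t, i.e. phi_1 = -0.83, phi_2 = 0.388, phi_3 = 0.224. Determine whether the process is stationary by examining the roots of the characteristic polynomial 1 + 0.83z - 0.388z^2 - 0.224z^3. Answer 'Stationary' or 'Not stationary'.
\text{Stationary}

The AR(p) characteristic polynomial is P(z) = 1 + 0.83z - 0.388z^2 - 0.224z^3.
Stationarity requires all roots to lie outside the unit circle, i.e. |z| > 1 for every root.
Degree 3: look for a simple real root z0 first, then factor out (1 - z/z0) and solve the remaining quadratic.
Testing z0 = -2.5: P(-2.5) = 1 + (0.83)(-2.5) + (-0.388)(-2.5)^2 + (-0.224)(-2.5)^3
  = 1 + (-2.075) + (-2.425) + (3.5) = 0.  So z_0 = -2.5 is a root, |z_0| = 2.5.
Divide out the factor (1 + 0.4 z) = (1 - z/z0) (since 1/z0 = -0.4):
  P(z) = (1 + 0.4 z)(1 + (0.43) z + (-0.56) z^2)
  [check: z-coef 0.43 - (-0.4) = 0.83; z^2-coef -0.56 - (-0.4)(0.43) = -0.388; z^3-coef -(-0.4)(-0.56) = -0.224.]
Remaining roots from the quadratic factor 1 + (0.43) z + (-0.56) z^2:
  Set 1 + (0.43) z + (-0.56) z^2 = 0, i.e. a z^2 + b z + c = 0 with a = -0.56, b = 0.43, c = 1.
  Discriminant D = b^2 - 4ac = (0.43)^2 - 4*(-0.56)*1 = 0.1849 - (-2.24) = 2.4249.
  D >= 0, so the roots are real: z = (-b +/- sqrt(D)) / (2a) = (-0.43 +/- 1.557209) / (-1.12).
    z_1 = (-0.43 + 1.557209) / (-1.12) = -1.0064,   |z_1| = 1.0064.
    z_2 = (-0.43 - 1.557209) / (-1.12) = 1.7743,   |z_2| = 1.7743.
Moduli of all roots: 2.5000, 1.0064, 1.7743.
All moduli strictly greater than 1? Yes.
Verdict: Stationary.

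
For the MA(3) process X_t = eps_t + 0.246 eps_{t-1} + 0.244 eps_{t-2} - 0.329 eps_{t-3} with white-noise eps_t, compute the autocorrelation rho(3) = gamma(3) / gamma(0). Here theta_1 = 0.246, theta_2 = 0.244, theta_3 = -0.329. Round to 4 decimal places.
\rho(3) = -0.2679

For an MA(q) process with theta_0 = 1, the autocovariance is
  gamma(k) = sigma^2 * sum_{i=0..q-k} theta_i * theta_{i+k},
and rho(k) = gamma(k) / gamma(0). Sigma^2 cancels.
  numerator   = (1)*(-0.329) = -0.329.
  denominator = (1)^2 + (0.246)^2 + (0.244)^2 + (-0.329)^2 = 1.228293.
  rho(3) = -0.329 / 1.228293 = -0.2679.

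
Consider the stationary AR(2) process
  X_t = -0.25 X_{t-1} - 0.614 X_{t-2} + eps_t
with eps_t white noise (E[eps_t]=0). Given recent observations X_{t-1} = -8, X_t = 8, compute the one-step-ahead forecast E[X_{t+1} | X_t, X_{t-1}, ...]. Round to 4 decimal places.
E[X_{t+1} \mid \mathcal F_t] = 2.9120

For an AR(p) model X_t = c + sum_i phi_i X_{t-i} + eps_t, the
one-step-ahead conditional mean is
  E[X_{t+1} | X_t, ...] = c + sum_i phi_i X_{t+1-i}.
Substitute known values:
  E[X_{t+1} | ...] = (-0.25) * (8) + (-0.614) * (-8)
                   = 2.9120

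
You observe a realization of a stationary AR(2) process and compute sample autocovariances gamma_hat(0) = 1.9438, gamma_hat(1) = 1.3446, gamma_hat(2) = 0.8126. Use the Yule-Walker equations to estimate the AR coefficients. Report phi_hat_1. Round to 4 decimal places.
\hat\phi_{1} = 0.7719

The Yule-Walker equations for an AR(p) process read, in matrix form,
  Gamma_p phi = r_p,   with   (Gamma_p)_{ij} = gamma(|i - j|),
                       (r_p)_i = gamma(i),   i,j = 1..p.
Substitute the sample gammas (Toeplitz matrix and right-hand side of size 2):
  Gamma_p = [[1.9438, 1.3446], [1.3446, 1.9438]]
  r_p     = [1.3446, 0.8126]
Written out:
  1.9438 phi_1 + 1.3446 phi_2 = 1.3446
  1.3446 phi_1 + 1.9438 phi_2 = 0.8126
Solve by Cramer's rule:
  det = gamma(0)^2 - gamma(1)^2 = (1.9438)^2 - (1.3446)^2 = 3.77835844 - 1.80794916 = 1.97040928
  phi_hat_1 = [gamma(1) gamma(0) - gamma(1) gamma(2)] / det = [(1.3446)(1.9438) - (1.3446)(0.8126)] / 1.97040928 = 1.52101152 / 1.97040928 = 0.7719
  phi_hat_2 = [gamma(0) gamma(2) - gamma(1)^2] / det = [(1.9438)(0.8126) - (1.3446)^2] / 1.97040928 = -0.22841728 / 1.97040928 = -0.1159
So phi_hat = [0.7719, -0.1159].
Therefore phi_hat_1 = 0.7719.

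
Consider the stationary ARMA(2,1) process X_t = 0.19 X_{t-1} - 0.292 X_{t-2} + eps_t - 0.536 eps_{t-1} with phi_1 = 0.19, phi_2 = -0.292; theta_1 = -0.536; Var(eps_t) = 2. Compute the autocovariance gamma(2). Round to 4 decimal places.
\gamma(2) = -0.8243

Multiply the model equation by X_{t-k} and take expectations. With theta_0 = psi_0 = 1 and psi_j the MA(infinity) weights, this gives
  gamma(k) - sum_i phi_i gamma(k-i) = c_k,
  c_k = sigma^2 * sum_{j=k..q} theta_j psi_{j-k}   (c_k = 0 for k > q),
using gamma(-m) = gamma(m).
psi-weights needed (psi_j = theta_j + sum_i phi_i psi_{j-i}):
  psi_1 = theta_1 + phi_1 = -0.536 + (0.19) = -0.346
Right-hand sides:
  c_0 = sigma^2 (1 + theta_1 psi_1) = 2 * (1 + (-0.536)(-0.346)) = 2 * 1.185456 = 2.370912
  c_1 = sigma^2 theta_1 = 2 * (-0.536) = -1.072
  c_2 = 0
Equations for k = 0, 1, 2 (AR order 2, c_2 = 0):
  (E0) gamma(0) = phi_1 gamma(1) + phi_2 gamma(2) + c_0
  (E1) gamma(1) = phi_1 gamma(0) + phi_2 gamma(1) + c_1
  (E2) gamma(2) = phi_1 gamma(1) + phi_2 gamma(0)
From (E1): gamma(1) = A gamma(0) + B with
  A = phi_1 / (1 - phi_2) = 0.19 / 1.292 = 0.147059,   B = c_1 / (1 - phi_2) = -1.072 / 1.292 = -0.829721.
Insert (E2) into (E0): gamma(0) (1 - phi_2^2) = phi_1 (1 + phi_2) gamma(1) + c_0.
  phi_1 (1 + phi_2) = (0.19)(0.708) = 0.13452,   1 - phi_2^2 = 0.914736.
Replace gamma(1) by A gamma(0) + B and collect gamma(0):
  gamma(0) [0.914736 - (0.13452)(0.147059)] = (0.13452)(-0.829721) + 2.370912
  gamma(0) * 0.894954 = 2.259298
  gamma(0) = 2.259298 / 0.894954 = 2.524486.
  gamma(1) = A gamma(0) + B = (0.147059)(2.524486) + (-0.829721) = -0.458473.
  gamma(2) = phi_1 gamma(1) + phi_2 gamma(0) = (0.19)(-0.458473) + (-0.292)(2.524486) = -0.82426.
Therefore gamma(2) = -0.8243 (to 4 decimal places).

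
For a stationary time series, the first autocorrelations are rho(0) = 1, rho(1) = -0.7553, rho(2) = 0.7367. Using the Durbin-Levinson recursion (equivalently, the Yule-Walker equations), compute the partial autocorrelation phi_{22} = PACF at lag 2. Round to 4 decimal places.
\phi_{22} = 0.3870

The PACF at lag k is phi_{kk}, the last component of the solution
to the Yule-Walker system G_k phi = r_k where
  (G_k)_{ij} = rho(|i - j|), (r_k)_i = rho(i), i,j = 1..k.
Equivalently, Durbin-Levinson gives phi_{kk} iteratively:
  phi_{11} = rho(1)
  phi_{kk} = [rho(k) - sum_{j=1..k-1} phi_{k-1,j} rho(k-j)]
            / [1 - sum_{j=1..k-1} phi_{k-1,j} rho(j)],
  phi_{k,j} = phi_{k-1,j} - phi_{kk} phi_{k-1,k-j},  j = 1..k-1.
Step k = 1:
  phi_11 = rho(1) = -0.7553.
Step k = 2:
  phi_22 = [rho(2) - phi_11 rho(1)] / [1 - phi_11 rho(1)] = [0.7367 - (-0.7553)(-0.7553)] / [1 - (-0.7553)(-0.7553)]
         = 0.16622191 / 0.42952191 = 0.387.
Therefore phi_{22} = 0.3870.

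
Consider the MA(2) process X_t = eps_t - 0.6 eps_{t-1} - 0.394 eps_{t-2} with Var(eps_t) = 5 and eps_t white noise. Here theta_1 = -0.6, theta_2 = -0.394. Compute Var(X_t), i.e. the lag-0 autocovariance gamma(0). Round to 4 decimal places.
\gamma(0) = 7.5762

For an MA(q) process X_t = eps_t + sum_i theta_i eps_{t-i} with
Var(eps_t) = sigma^2, the variance is
  gamma(0) = sigma^2 * (1 + sum_i theta_i^2).
  sum_i theta_i^2 = (-0.6)^2 + (-0.394)^2 = 0.36 + 0.155236 = 0.515236.
  gamma(0) = 5 * (1 + 0.515236) = 5 * 1.515236 = 7.57618, which rounds to 7.5762.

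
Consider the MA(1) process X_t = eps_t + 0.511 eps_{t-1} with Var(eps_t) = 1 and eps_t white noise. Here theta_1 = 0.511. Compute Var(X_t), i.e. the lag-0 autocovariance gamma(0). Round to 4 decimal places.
\gamma(0) = 1.2611

For an MA(q) process X_t = eps_t + sum_i theta_i eps_{t-i} with
Var(eps_t) = sigma^2, the variance is
  gamma(0) = sigma^2 * (1 + sum_i theta_i^2).
  sum_i theta_i^2 = (0.511)^2 = 0.261121.
  gamma(0) = 1 * (1 + 0.261121) = 1 * 1.261121 = 1.261121, which rounds to 1.2611.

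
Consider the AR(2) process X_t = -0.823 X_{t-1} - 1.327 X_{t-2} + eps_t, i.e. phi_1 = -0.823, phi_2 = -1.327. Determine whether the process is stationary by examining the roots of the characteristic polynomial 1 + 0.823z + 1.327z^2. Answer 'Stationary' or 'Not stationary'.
\text{Not stationary}

The AR(p) characteristic polynomial is P(z) = 1 + 0.823z + 1.327z^2.
Stationarity requires all roots to lie outside the unit circle, i.e. |z| > 1 for every root.
Set 1 + (0.823) z + (1.327) z^2 = 0, i.e. a z^2 + b z + c = 0 with a = 1.327, b = 0.823, c = 1.
Discriminant D = b^2 - 4ac = (0.823)^2 - 4*(1.327)*1 = 0.677329 - (5.308) = -4.630671.
D < 0, so the roots are the complex-conjugate pair z = (-b +/- i sqrt(-D)) / (2a) = -0.3101 +/- 0.8108i.
For a conjugate pair |z|^2 = z * conj(z) = (product of roots) = c/a = 1/(1.327) = 0.75358, so |z| = sqrt(0.75358) = 0.8681 for both roots.
Moduli of all roots: 0.8681, 0.8681.
All moduli strictly greater than 1? No.
Verdict: Not stationary.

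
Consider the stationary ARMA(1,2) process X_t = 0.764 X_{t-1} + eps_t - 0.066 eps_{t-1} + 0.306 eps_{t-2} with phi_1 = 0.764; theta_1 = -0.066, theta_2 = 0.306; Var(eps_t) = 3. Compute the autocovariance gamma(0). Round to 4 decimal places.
\gamma(0) = 9.5375

Multiply the model equation by X_{t-k} and take expectations. With theta_0 = psi_0 = 1 and psi_j the MA(infinity) weights, this gives
  gamma(k) - sum_i phi_i gamma(k-i) = c_k,
  c_k = sigma^2 * sum_{j=k..q} theta_j psi_{j-k}   (c_k = 0 for k > q),
using gamma(-m) = gamma(m).
psi-weights needed (psi_j = theta_j + sum_i phi_i psi_{j-i}):
  psi_1 = theta_1 + phi_1 = -0.066 + (0.764) = 0.698
  psi_2 = theta_2 + phi_1 psi_1 = 0.306 + (0.764)(0.698) = 0.839272
Right-hand sides:
  c_0 = sigma^2 (1 + theta_1 psi_1 + theta_2 psi_2) = 3 * (1 + (-0.066)(0.698) + (0.306)(0.839272)) = 3 * 1.210749 = 3.632248
  c_1 = sigma^2 (theta_1 + theta_2 psi_1) = 3 * (-0.066 + (0.306)(0.698)) = 0.442764
  c_2 = sigma^2 theta_2 = 3 * (0.306) = 0.918
Equations for k = 0 and k = 1 (AR order 1):
  gamma(0) = phi_1 gamma(1) + c_0
  gamma(1) = phi_1 gamma(0) + c_1
Substituting the second into the first: gamma(0) (1 - phi_1^2) = c_0 + phi_1 c_1, so
  gamma(0) = (c_0 + phi_1 c_1) / (1 - phi_1^2) = (3.632248 + (0.764)(0.442764)) / (1 - (0.764)^2) = 3.970519 / 0.416304 = 9.537548.
Therefore gamma(0) = 9.5375 (to 4 decimal places).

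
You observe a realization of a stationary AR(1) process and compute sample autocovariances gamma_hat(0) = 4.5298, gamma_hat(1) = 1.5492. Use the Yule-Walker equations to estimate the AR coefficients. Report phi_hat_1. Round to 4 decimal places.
\hat\phi_{1} = 0.3420

The Yule-Walker equations for an AR(p) process read, in matrix form,
  Gamma_p phi = r_p,   with   (Gamma_p)_{ij} = gamma(|i - j|),
                       (r_p)_i = gamma(i),   i,j = 1..p.
Substitute the sample gammas (Toeplitz matrix and right-hand side of size 1):
  Gamma_p = [[4.5298]]
  r_p     = [1.5492]
With p = 1 this is the single equation gamma(0) phi_1 = gamma(1):
  phi_hat_1 = gamma(1) / gamma(0) = 1.5492 / 4.5298 = 0.3420.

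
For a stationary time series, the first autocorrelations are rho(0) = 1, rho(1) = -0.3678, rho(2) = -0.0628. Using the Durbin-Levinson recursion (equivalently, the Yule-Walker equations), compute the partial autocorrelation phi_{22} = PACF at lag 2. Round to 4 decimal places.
\phi_{22} = -0.2291

The PACF at lag k is phi_{kk}, the last component of the solution
to the Yule-Walker system G_k phi = r_k where
  (G_k)_{ij} = rho(|i - j|), (r_k)_i = rho(i), i,j = 1..k.
Equivalently, Durbin-Levinson gives phi_{kk} iteratively:
  phi_{11} = rho(1)
  phi_{kk} = [rho(k) - sum_{j=1..k-1} phi_{k-1,j} rho(k-j)]
            / [1 - sum_{j=1..k-1} phi_{k-1,j} rho(j)],
  phi_{k,j} = phi_{k-1,j} - phi_{kk} phi_{k-1,k-j},  j = 1..k-1.
Step k = 1:
  phi_11 = rho(1) = -0.3678.
Step k = 2:
  phi_22 = [rho(2) - phi_11 rho(1)] / [1 - phi_11 rho(1)] = [-0.0628 - (-0.3678)(-0.3678)] / [1 - (-0.3678)(-0.3678)]
         = -0.19807684 / 0.86472316 = -0.2291.
Therefore phi_{22} = -0.2291.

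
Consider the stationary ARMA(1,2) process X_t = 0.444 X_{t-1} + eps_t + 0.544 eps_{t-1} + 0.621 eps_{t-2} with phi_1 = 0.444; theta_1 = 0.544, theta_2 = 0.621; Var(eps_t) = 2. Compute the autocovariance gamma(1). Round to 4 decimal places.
\gamma(1) = 5.3119

Multiply the model equation by X_{t-k} and take expectations. With theta_0 = psi_0 = 1 and psi_j the MA(infinity) weights, this gives
  gamma(k) - sum_i phi_i gamma(k-i) = c_k,
  c_k = sigma^2 * sum_{j=k..q} theta_j psi_{j-k}   (c_k = 0 for k > q),
using gamma(-m) = gamma(m).
psi-weights needed (psi_j = theta_j + sum_i phi_i psi_{j-i}):
  psi_1 = theta_1 + phi_1 = 0.544 + (0.444) = 0.988
  psi_2 = theta_2 + phi_1 psi_1 = 0.621 + (0.444)(0.988) = 1.059672
Right-hand sides:
  c_0 = sigma^2 (1 + theta_1 psi_1 + theta_2 psi_2) = 2 * (1 + (0.544)(0.988) + (0.621)(1.059672)) = 2 * 2.195528 = 4.391057
  c_1 = sigma^2 (theta_1 + theta_2 psi_1) = 2 * (0.544 + (0.621)(0.988)) = 2.315096
  c_2 = sigma^2 theta_2 = 2 * (0.621) = 1.242
Equations for k = 0 and k = 1 (AR order 1):
  gamma(0) = phi_1 gamma(1) + c_0
  gamma(1) = phi_1 gamma(0) + c_1
Substituting the second into the first: gamma(0) (1 - phi_1^2) = c_0 + phi_1 c_1, so
  gamma(0) = (c_0 + phi_1 c_1) / (1 - phi_1^2) = (4.391057 + (0.444)(2.315096)) / (1 - (0.444)^2) = 5.418959 / 0.802864 = 6.749536.
  gamma(1) = phi_1 gamma(0) + c_1 = (0.444)(6.749536) + (2.315096) = 5.31189.
Therefore gamma(1) = 5.3119 (to 4 decimal places).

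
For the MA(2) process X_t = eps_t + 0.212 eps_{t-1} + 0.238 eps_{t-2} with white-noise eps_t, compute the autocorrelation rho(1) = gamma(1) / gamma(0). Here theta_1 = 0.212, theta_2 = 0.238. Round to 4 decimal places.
\rho(1) = 0.2383

For an MA(q) process with theta_0 = 1, the autocovariance is
  gamma(k) = sigma^2 * sum_{i=0..q-k} theta_i * theta_{i+k},
and rho(k) = gamma(k) / gamma(0). Sigma^2 cancels.
  numerator   = (1)*(0.212) + (0.212)*(0.238) = 0.262456.
  denominator = (1)^2 + (0.212)^2 + (0.238)^2 = 1.101588.
  rho(1) = 0.262456 / 1.101588 = 0.2383.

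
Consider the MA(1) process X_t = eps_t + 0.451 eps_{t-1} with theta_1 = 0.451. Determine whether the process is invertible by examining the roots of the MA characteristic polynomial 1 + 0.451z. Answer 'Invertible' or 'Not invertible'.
\text{Invertible}

The MA(q) characteristic polynomial is P(z) = 1 + 0.451z.
Invertibility requires all roots to lie outside the unit circle, i.e. |z| > 1 for every root.
This is linear in z: 1 + (0.451) z = 0  =>  z = -1/(0.451) = -2.217295,  |z| = 2.217295.
Moduli of all roots: 2.2173.
All moduli strictly greater than 1? Yes.
Verdict: Invertible.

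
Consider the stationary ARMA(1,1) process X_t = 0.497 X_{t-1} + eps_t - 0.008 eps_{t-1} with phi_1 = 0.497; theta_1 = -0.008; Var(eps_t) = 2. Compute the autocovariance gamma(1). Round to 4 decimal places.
\gamma(1) = 1.2937

Multiply the model equation by X_{t-k} and take expectations. With theta_0 = psi_0 = 1 and psi_j the MA(infinity) weights, this gives
  gamma(k) - sum_i phi_i gamma(k-i) = c_k,
  c_k = sigma^2 * sum_{j=k..q} theta_j psi_{j-k}   (c_k = 0 for k > q),
using gamma(-m) = gamma(m).
psi-weights needed (psi_j = theta_j + sum_i phi_i psi_{j-i}):
  psi_1 = theta_1 + phi_1 = -0.008 + (0.497) = 0.489
Right-hand sides:
  c_0 = sigma^2 (1 + theta_1 psi_1) = 2 * (1 + (-0.008)(0.489)) = 2 * 0.996088 = 1.992176
  c_1 = sigma^2 theta_1 = 2 * (-0.008) = -0.016
  c_2 = 0
Equations for k = 0 and k = 1 (AR order 1):
  gamma(0) = phi_1 gamma(1) + c_0
  gamma(1) = phi_1 gamma(0) + c_1
Substituting the second into the first: gamma(0) (1 - phi_1^2) = c_0 + phi_1 c_1, so
  gamma(0) = (c_0 + phi_1 c_1) / (1 - phi_1^2) = (1.992176 + (0.497)(-0.016)) / (1 - (0.497)^2) = 1.984224 / 0.752991 = 2.635123.
  gamma(1) = phi_1 gamma(0) + c_1 = (0.497)(2.635123) + (-0.016) = 1.293656.
Therefore gamma(1) = 1.2937 (to 4 decimal places).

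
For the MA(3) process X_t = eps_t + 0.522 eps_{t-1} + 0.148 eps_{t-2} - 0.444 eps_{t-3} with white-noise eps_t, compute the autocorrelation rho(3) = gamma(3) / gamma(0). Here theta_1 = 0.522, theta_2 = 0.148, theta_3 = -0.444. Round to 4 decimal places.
\rho(3) = -0.2977

For an MA(q) process with theta_0 = 1, the autocovariance is
  gamma(k) = sigma^2 * sum_{i=0..q-k} theta_i * theta_{i+k},
and rho(k) = gamma(k) / gamma(0). Sigma^2 cancels.
  numerator   = (1)*(-0.444) = -0.444.
  denominator = (1)^2 + (0.522)^2 + (0.148)^2 + (-0.444)^2 = 1.491524.
  rho(3) = -0.444 / 1.491524 = -0.2977.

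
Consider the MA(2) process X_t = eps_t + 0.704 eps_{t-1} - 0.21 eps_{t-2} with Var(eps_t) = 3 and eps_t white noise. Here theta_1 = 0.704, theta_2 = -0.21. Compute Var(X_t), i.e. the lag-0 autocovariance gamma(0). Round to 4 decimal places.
\gamma(0) = 4.6191

For an MA(q) process X_t = eps_t + sum_i theta_i eps_{t-i} with
Var(eps_t) = sigma^2, the variance is
  gamma(0) = sigma^2 * (1 + sum_i theta_i^2).
  sum_i theta_i^2 = (0.704)^2 + (-0.21)^2 = 0.495616 + 0.0441 = 0.539716.
  gamma(0) = 3 * (1 + 0.539716) = 3 * 1.539716 = 4.619148, which rounds to 4.6191.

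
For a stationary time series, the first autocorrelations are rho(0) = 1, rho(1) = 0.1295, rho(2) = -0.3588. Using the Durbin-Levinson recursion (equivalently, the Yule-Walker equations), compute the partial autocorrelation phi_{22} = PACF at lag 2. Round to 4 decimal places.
\phi_{22} = -0.3820

The PACF at lag k is phi_{kk}, the last component of the solution
to the Yule-Walker system G_k phi = r_k where
  (G_k)_{ij} = rho(|i - j|), (r_k)_i = rho(i), i,j = 1..k.
Equivalently, Durbin-Levinson gives phi_{kk} iteratively:
  phi_{11} = rho(1)
  phi_{kk} = [rho(k) - sum_{j=1..k-1} phi_{k-1,j} rho(k-j)]
            / [1 - sum_{j=1..k-1} phi_{k-1,j} rho(j)],
  phi_{k,j} = phi_{k-1,j} - phi_{kk} phi_{k-1,k-j},  j = 1..k-1.
Step k = 1:
  phi_11 = rho(1) = 0.1295.
Step k = 2:
  phi_22 = [rho(2) - phi_11 rho(1)] / [1 - phi_11 rho(1)] = [-0.3588 - (0.1295)(0.1295)] / [1 - (0.1295)(0.1295)]
         = -0.37557025 / 0.98322975 = -0.382.
Therefore phi_{22} = -0.3820.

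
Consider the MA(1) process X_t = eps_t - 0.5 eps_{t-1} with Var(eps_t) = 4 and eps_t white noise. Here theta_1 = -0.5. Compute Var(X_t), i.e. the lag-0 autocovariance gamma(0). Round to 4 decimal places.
\gamma(0) = 5.0000

For an MA(q) process X_t = eps_t + sum_i theta_i eps_{t-i} with
Var(eps_t) = sigma^2, the variance is
  gamma(0) = sigma^2 * (1 + sum_i theta_i^2).
  sum_i theta_i^2 = (-0.5)^2 = 0.25.
  gamma(0) = 4 * (1 + 0.25) = 4 * 1.25 = 5, which rounds to 5.0000.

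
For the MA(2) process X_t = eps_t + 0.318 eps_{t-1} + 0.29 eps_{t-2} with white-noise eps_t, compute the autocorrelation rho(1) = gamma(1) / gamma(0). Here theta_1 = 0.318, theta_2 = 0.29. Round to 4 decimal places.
\rho(1) = 0.3461

For an MA(q) process with theta_0 = 1, the autocovariance is
  gamma(k) = sigma^2 * sum_{i=0..q-k} theta_i * theta_{i+k},
and rho(k) = gamma(k) / gamma(0). Sigma^2 cancels.
  numerator   = (1)*(0.318) + (0.318)*(0.29) = 0.41022.
  denominator = (1)^2 + (0.318)^2 + (0.29)^2 = 1.185224.
  rho(1) = 0.41022 / 1.185224 = 0.3461.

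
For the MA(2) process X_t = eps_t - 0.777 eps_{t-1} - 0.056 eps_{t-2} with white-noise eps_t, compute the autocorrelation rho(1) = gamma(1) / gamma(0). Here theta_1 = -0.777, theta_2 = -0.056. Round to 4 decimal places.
\rho(1) = -0.4565

For an MA(q) process with theta_0 = 1, the autocovariance is
  gamma(k) = sigma^2 * sum_{i=0..q-k} theta_i * theta_{i+k},
and rho(k) = gamma(k) / gamma(0). Sigma^2 cancels.
  numerator   = (1)*(-0.777) + (-0.777)*(-0.056) = -0.733488.
  denominator = (1)^2 + (-0.777)^2 + (-0.056)^2 = 1.606865.
  rho(1) = -0.733488 / 1.606865 = -0.4565.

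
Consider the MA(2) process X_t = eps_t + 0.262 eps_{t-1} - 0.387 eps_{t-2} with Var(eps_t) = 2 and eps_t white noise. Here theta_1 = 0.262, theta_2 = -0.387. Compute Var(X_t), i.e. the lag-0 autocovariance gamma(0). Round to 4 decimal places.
\gamma(0) = 2.4368

For an MA(q) process X_t = eps_t + sum_i theta_i eps_{t-i} with
Var(eps_t) = sigma^2, the variance is
  gamma(0) = sigma^2 * (1 + sum_i theta_i^2).
  sum_i theta_i^2 = (0.262)^2 + (-0.387)^2 = 0.068644 + 0.149769 = 0.218413.
  gamma(0) = 2 * (1 + 0.218413) = 2 * 1.218413 = 2.436826, which rounds to 2.4368.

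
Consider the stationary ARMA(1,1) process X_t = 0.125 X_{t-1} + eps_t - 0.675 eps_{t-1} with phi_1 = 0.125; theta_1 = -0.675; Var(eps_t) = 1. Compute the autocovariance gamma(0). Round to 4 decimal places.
\gamma(0) = 1.3073

Multiply the model equation by X_{t-k} and take expectations. With theta_0 = psi_0 = 1 and psi_j the MA(infinity) weights, this gives
  gamma(k) - sum_i phi_i gamma(k-i) = c_k,
  c_k = sigma^2 * sum_{j=k..q} theta_j psi_{j-k}   (c_k = 0 for k > q),
using gamma(-m) = gamma(m).
psi-weights needed (psi_j = theta_j + sum_i phi_i psi_{j-i}):
  psi_1 = theta_1 + phi_1 = -0.675 + (0.125) = -0.55
Right-hand sides:
  c_0 = sigma^2 (1 + theta_1 psi_1) = 1 * (1 + (-0.675)(-0.55)) = 1 * 1.37125 = 1.37125
  c_1 = sigma^2 theta_1 = 1 * (-0.675) = -0.675
  c_2 = 0
Equations for k = 0 and k = 1 (AR order 1):
  gamma(0) = phi_1 gamma(1) + c_0
  gamma(1) = phi_1 gamma(0) + c_1
Substituting the second into the first: gamma(0) (1 - phi_1^2) = c_0 + phi_1 c_1, so
  gamma(0) = (c_0 + phi_1 c_1) / (1 - phi_1^2) = (1.37125 + (0.125)(-0.675)) / (1 - (0.125)^2) = 1.286875 / 0.984375 = 1.307302.
Therefore gamma(0) = 1.3073 (to 4 decimal places).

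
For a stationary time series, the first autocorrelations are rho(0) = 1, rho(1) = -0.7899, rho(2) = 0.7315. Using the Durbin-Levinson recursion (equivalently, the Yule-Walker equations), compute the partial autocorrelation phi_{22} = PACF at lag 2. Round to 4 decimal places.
\phi_{22} = 0.2860

The PACF at lag k is phi_{kk}, the last component of the solution
to the Yule-Walker system G_k phi = r_k where
  (G_k)_{ij} = rho(|i - j|), (r_k)_i = rho(i), i,j = 1..k.
Equivalently, Durbin-Levinson gives phi_{kk} iteratively:
  phi_{11} = rho(1)
  phi_{kk} = [rho(k) - sum_{j=1..k-1} phi_{k-1,j} rho(k-j)]
            / [1 - sum_{j=1..k-1} phi_{k-1,j} rho(j)],
  phi_{k,j} = phi_{k-1,j} - phi_{kk} phi_{k-1,k-j},  j = 1..k-1.
Step k = 1:
  phi_11 = rho(1) = -0.7899.
Step k = 2:
  phi_22 = [rho(2) - phi_11 rho(1)] / [1 - phi_11 rho(1)] = [0.7315 - (-0.7899)(-0.7899)] / [1 - (-0.7899)(-0.7899)]
         = 0.10755799 / 0.37605799 = 0.286.
Therefore phi_{22} = 0.2860.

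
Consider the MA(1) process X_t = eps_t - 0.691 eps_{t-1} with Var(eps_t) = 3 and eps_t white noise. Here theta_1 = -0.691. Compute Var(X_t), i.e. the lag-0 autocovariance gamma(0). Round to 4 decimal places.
\gamma(0) = 4.4324

For an MA(q) process X_t = eps_t + sum_i theta_i eps_{t-i} with
Var(eps_t) = sigma^2, the variance is
  gamma(0) = sigma^2 * (1 + sum_i theta_i^2).
  sum_i theta_i^2 = (-0.691)^2 = 0.477481.
  gamma(0) = 3 * (1 + 0.477481) = 3 * 1.477481 = 4.432443, which rounds to 4.4324.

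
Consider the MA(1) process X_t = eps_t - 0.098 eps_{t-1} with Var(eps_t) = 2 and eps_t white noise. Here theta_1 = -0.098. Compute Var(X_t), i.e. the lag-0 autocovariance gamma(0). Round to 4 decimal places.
\gamma(0) = 2.0192

For an MA(q) process X_t = eps_t + sum_i theta_i eps_{t-i} with
Var(eps_t) = sigma^2, the variance is
  gamma(0) = sigma^2 * (1 + sum_i theta_i^2).
  sum_i theta_i^2 = (-0.098)^2 = 0.009604.
  gamma(0) = 2 * (1 + 0.009604) = 2 * 1.009604 = 2.019208, which rounds to 2.0192.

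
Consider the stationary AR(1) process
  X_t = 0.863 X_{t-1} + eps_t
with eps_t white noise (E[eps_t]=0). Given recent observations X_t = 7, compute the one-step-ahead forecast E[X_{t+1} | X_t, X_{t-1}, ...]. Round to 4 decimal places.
E[X_{t+1} \mid \mathcal F_t] = 6.0410

For an AR(p) model X_t = c + sum_i phi_i X_{t-i} + eps_t, the
one-step-ahead conditional mean is
  E[X_{t+1} | X_t, ...] = c + sum_i phi_i X_{t+1-i}.
Substitute known values:
  E[X_{t+1} | ...] = (0.863) * (7)
                   = 6.0410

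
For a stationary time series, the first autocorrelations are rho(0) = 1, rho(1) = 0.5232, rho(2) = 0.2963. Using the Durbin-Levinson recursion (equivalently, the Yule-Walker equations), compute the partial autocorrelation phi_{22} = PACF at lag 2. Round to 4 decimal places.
\phi_{22} = 0.0311

The PACF at lag k is phi_{kk}, the last component of the solution
to the Yule-Walker system G_k phi = r_k where
  (G_k)_{ij} = rho(|i - j|), (r_k)_i = rho(i), i,j = 1..k.
Equivalently, Durbin-Levinson gives phi_{kk} iteratively:
  phi_{11} = rho(1)
  phi_{kk} = [rho(k) - sum_{j=1..k-1} phi_{k-1,j} rho(k-j)]
            / [1 - sum_{j=1..k-1} phi_{k-1,j} rho(j)],
  phi_{k,j} = phi_{k-1,j} - phi_{kk} phi_{k-1,k-j},  j = 1..k-1.
Step k = 1:
  phi_11 = rho(1) = 0.5232.
Step k = 2:
  phi_22 = [rho(2) - phi_11 rho(1)] / [1 - phi_11 rho(1)] = [0.2963 - (0.5232)(0.5232)] / [1 - (0.5232)(0.5232)]
         = 0.02256176 / 0.72626176 = 0.0311.
Therefore phi_{22} = 0.0311.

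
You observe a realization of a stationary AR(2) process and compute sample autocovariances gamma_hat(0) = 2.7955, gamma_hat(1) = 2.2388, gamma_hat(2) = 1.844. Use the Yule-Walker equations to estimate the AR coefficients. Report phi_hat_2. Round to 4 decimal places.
\hat\phi_{2} = 0.0509

The Yule-Walker equations for an AR(p) process read, in matrix form,
  Gamma_p phi = r_p,   with   (Gamma_p)_{ij} = gamma(|i - j|),
                       (r_p)_i = gamma(i),   i,j = 1..p.
Substitute the sample gammas (Toeplitz matrix and right-hand side of size 2):
  Gamma_p = [[2.7955, 2.2388], [2.2388, 2.7955]]
  r_p     = [2.2388, 1.844]
Written out:
  2.7955 phi_1 + 2.2388 phi_2 = 2.2388
  2.2388 phi_1 + 2.7955 phi_2 = 1.844
Solve by Cramer's rule:
  det = gamma(0)^2 - gamma(1)^2 = (2.7955)^2 - (2.2388)^2 = 7.81482025 - 5.01222544 = 2.80259481
  phi_hat_1 = [gamma(1) gamma(0) - gamma(1) gamma(2)] / det = [(2.2388)(2.7955) - (2.2388)(1.844)] / 2.80259481 = 2.1302182 / 2.80259481 = 0.7601
  phi_hat_2 = [gamma(0) gamma(2) - gamma(1)^2] / det = [(2.7955)(1.844) - (2.2388)^2] / 2.80259481 = 0.14267656 / 2.80259481 = 0.0509
So phi_hat = [0.7601, 0.0509].
Therefore phi_hat_2 = 0.0509.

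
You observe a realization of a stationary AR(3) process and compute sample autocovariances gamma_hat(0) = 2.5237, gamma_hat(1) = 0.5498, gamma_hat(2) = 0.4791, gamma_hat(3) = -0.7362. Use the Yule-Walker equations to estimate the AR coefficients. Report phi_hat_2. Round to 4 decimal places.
\hat\phi_{2} = 0.2210

The Yule-Walker equations for an AR(p) process read, in matrix form,
  Gamma_p phi = r_p,   with   (Gamma_p)_{ij} = gamma(|i - j|),
                       (r_p)_i = gamma(i),   i,j = 1..p.
Substitute the sample gammas (Toeplitz matrix and right-hand side of size 3):
  Gamma_p = [[2.5237, 0.5498, 0.4791], [0.5498, 2.5237, 0.5498], [0.4791, 0.5498, 2.5237]]
  r_p     = [0.5498, 0.4791, -0.7362]
Written out (R1..R3):
  (R1) 2.5237 phi_1 + 0.5498 phi_2 + 0.4791 phi_3 = 0.5498
  (R2) 0.5498 phi_1 + 2.5237 phi_2 + 0.5498 phi_3 = 0.4791
  (R3) 0.4791 phi_1 + 0.5498 phi_2 + 2.5237 phi_3 = -0.7362
Gaussian elimination:
  R2 <- R2 - (0.5498/2.5237) R1 = R2 - (0.217855) R1:  2.403923 phi_2 + 0.445426 phi_3 = 0.359323
  R3 <- R3 - (0.4791/2.5237) R1 = R3 - (0.18984) R1:  0.445426 phi_2 + 2.432748 phi_3 = -0.840574
  R3 <- R3 - (0.445426/2.403923) R2 = R3 - (0.185291) R2:  2.350214 phi_3 = -0.907154
Back-substitution:
  phi_hat_3 = -0.907154 / 2.350214 = -0.385988
  phi_hat_2 = (0.359323 - (0.445426)(-0.385988)) / 2.403923 = 0.220994
  phi_hat_1 = (0.5498 - (0.5498)(0.220994) - (0.4791)(-0.385988)) / 2.5237 = 0.242986
So phi_hat = [0.2430, 0.2210, -0.3860].
Therefore phi_hat_2 = 0.2210.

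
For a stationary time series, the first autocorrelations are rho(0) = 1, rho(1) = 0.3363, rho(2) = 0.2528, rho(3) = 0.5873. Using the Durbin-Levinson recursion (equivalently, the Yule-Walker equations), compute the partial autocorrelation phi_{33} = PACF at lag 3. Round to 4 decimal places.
\phi_{33} = 0.5350

The PACF at lag k is phi_{kk}, the last component of the solution
to the Yule-Walker system G_k phi = r_k where
  (G_k)_{ij} = rho(|i - j|), (r_k)_i = rho(i), i,j = 1..k.
Equivalently, Durbin-Levinson gives phi_{kk} iteratively:
  phi_{11} = rho(1)
  phi_{kk} = [rho(k) - sum_{j=1..k-1} phi_{k-1,j} rho(k-j)]
            / [1 - sum_{j=1..k-1} phi_{k-1,j} rho(j)],
  phi_{k,j} = phi_{k-1,j} - phi_{kk} phi_{k-1,k-j},  j = 1..k-1.
Step k = 1:
  phi_11 = rho(1) = 0.3363.
Step k = 2:
  phi_22 = [rho(2) - phi_11 rho(1)] / [1 - phi_11 rho(1)] = [0.2528 - (0.3363)(0.3363)] / [1 - (0.3363)(0.3363)]
         = 0.13970231 / 0.88690231 = 0.157517.
  Update: phi_21 = phi_11 - phi_22 phi_11 = 0.3363 - (0.157517)(0.3363) = 0.283327.
Step k = 3:
  phi_33 = [rho(3) - phi_21 rho(2) - phi_22 rho(1)] / [1 - phi_21 rho(1) - phi_22 rho(2)]
    numerator   = 0.5873 - (0.283327)(0.2528) - (0.157517)(0.3363) = 0.46270193
    denominator = 1 - (0.283327)(0.3363) - (0.157517)(0.2528) = 0.8648968
  phi_33 = 0.46270193 / 0.8648968 = 0.535.
Therefore phi_{33} = 0.5350.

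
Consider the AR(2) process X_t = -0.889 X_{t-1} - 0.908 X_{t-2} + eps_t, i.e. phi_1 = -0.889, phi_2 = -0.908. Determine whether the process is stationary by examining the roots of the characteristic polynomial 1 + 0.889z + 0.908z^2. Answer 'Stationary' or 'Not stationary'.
\text{Stationary}

The AR(p) characteristic polynomial is P(z) = 1 + 0.889z + 0.908z^2.
Stationarity requires all roots to lie outside the unit circle, i.e. |z| > 1 for every root.
Set 1 + (0.889) z + (0.908) z^2 = 0, i.e. a z^2 + b z + c = 0 with a = 0.908, b = 0.889, c = 1.
Discriminant D = b^2 - 4ac = (0.889)^2 - 4*(0.908)*1 = 0.790321 - (3.632) = -2.841679.
D < 0, so the roots are the complex-conjugate pair z = (-b +/- i sqrt(-D)) / (2a) = -0.4895 +/- 0.9283i.
For a conjugate pair |z|^2 = z * conj(z) = (product of roots) = c/a = 1/(0.908) = 1.101322, so |z| = sqrt(1.101322) = 1.0494 for both roots.
Moduli of all roots: 1.0494, 1.0494.
All moduli strictly greater than 1? Yes.
Verdict: Stationary.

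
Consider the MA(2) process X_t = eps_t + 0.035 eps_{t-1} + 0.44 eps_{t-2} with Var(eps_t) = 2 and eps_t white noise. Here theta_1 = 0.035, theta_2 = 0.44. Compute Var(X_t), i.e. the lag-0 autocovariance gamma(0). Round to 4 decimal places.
\gamma(0) = 2.3897

For an MA(q) process X_t = eps_t + sum_i theta_i eps_{t-i} with
Var(eps_t) = sigma^2, the variance is
  gamma(0) = sigma^2 * (1 + sum_i theta_i^2).
  sum_i theta_i^2 = (0.035)^2 + (0.44)^2 = 0.001225 + 0.1936 = 0.194825.
  gamma(0) = 2 * (1 + 0.194825) = 2 * 1.194825 = 2.38965, which rounds to 2.3897.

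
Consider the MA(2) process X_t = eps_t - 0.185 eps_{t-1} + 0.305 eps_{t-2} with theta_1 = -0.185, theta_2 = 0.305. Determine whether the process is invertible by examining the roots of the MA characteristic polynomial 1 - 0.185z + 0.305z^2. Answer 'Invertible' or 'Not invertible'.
\text{Invertible}

The MA(q) characteristic polynomial is P(z) = 1 - 0.185z + 0.305z^2.
Invertibility requires all roots to lie outside the unit circle, i.e. |z| > 1 for every root.
Set 1 + (-0.185) z + (0.305) z^2 = 0, i.e. a z^2 + b z + c = 0 with a = 0.305, b = -0.185, c = 1.
Discriminant D = b^2 - 4ac = (-0.185)^2 - 4*(0.305)*1 = 0.034225 - (1.22) = -1.185775.
D < 0, so the roots are the complex-conjugate pair z = (-b +/- i sqrt(-D)) / (2a) = 0.3033 +/- 1.7851i.
For a conjugate pair |z|^2 = z * conj(z) = (product of roots) = c/a = 1/(0.305) = 3.278689, so |z| = sqrt(3.278689) = 1.8107 for both roots.
Moduli of all roots: 1.8107, 1.8107.
All moduli strictly greater than 1? Yes.
Verdict: Invertible.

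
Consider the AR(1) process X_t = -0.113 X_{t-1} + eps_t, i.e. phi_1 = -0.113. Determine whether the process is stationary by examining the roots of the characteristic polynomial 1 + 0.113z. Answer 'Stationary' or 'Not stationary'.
\text{Stationary}

The AR(p) characteristic polynomial is P(z) = 1 + 0.113z.
Stationarity requires all roots to lie outside the unit circle, i.e. |z| > 1 for every root.
This is linear in z: 1 + (0.113) z = 0  =>  z = -1/(0.113) = -8.849558,  |z| = 8.849558.
Moduli of all roots: 8.8496.
All moduli strictly greater than 1? Yes.
Verdict: Stationary.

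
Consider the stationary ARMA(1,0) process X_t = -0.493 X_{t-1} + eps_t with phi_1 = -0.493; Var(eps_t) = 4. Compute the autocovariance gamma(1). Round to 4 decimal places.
\gamma(1) = -2.6052

Multiply the model equation by X_{t-k} and take expectations. With theta_0 = psi_0 = 1 and psi_j the MA(infinity) weights, this gives
  gamma(k) - sum_i phi_i gamma(k-i) = c_k,
  c_k = sigma^2 * sum_{j=k..q} theta_j psi_{j-k}   (c_k = 0 for k > q),
using gamma(-m) = gamma(m).
Pure AR (q = 0): c_0 = sigma^2 = 4, c_k = 0 for k >= 1.
Equations for k = 0 and k = 1 (AR order 1):
  gamma(0) = phi_1 gamma(1) + c_0
  gamma(1) = phi_1 gamma(0) + c_1
Substituting the second into the first: gamma(0) (1 - phi_1^2) = c_0 + phi_1 c_1, so
  gamma(0) = c_0 / (1 - phi_1^2) = 4 / (1 - (-0.493)^2) = 4 / 0.756951 = 5.284358.
  gamma(1) = phi_1 gamma(0) = (-0.493)(5.284358) = -2.605188.
Therefore gamma(1) = -2.6052 (to 4 decimal places).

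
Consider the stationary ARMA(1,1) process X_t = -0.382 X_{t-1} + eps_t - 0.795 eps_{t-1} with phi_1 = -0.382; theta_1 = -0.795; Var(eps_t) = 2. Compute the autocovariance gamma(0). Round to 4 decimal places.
\gamma(0) = 5.2440

Multiply the model equation by X_{t-k} and take expectations. With theta_0 = psi_0 = 1 and psi_j the MA(infinity) weights, this gives
  gamma(k) - sum_i phi_i gamma(k-i) = c_k,
  c_k = sigma^2 * sum_{j=k..q} theta_j psi_{j-k}   (c_k = 0 for k > q),
using gamma(-m) = gamma(m).
psi-weights needed (psi_j = theta_j + sum_i phi_i psi_{j-i}):
  psi_1 = theta_1 + phi_1 = -0.795 + (-0.382) = -1.177
Right-hand sides:
  c_0 = sigma^2 (1 + theta_1 psi_1) = 2 * (1 + (-0.795)(-1.177)) = 2 * 1.935715 = 3.87143
  c_1 = sigma^2 theta_1 = 2 * (-0.795) = -1.59
  c_2 = 0
Equations for k = 0 and k = 1 (AR order 1):
  gamma(0) = phi_1 gamma(1) + c_0
  gamma(1) = phi_1 gamma(0) + c_1
Substituting the second into the first: gamma(0) (1 - phi_1^2) = c_0 + phi_1 c_1, so
  gamma(0) = (c_0 + phi_1 c_1) / (1 - phi_1^2) = (3.87143 + (-0.382)(-1.59)) / (1 - (-0.382)^2) = 4.47881 / 0.854076 = 5.244042.
Therefore gamma(0) = 5.2440 (to 4 decimal places).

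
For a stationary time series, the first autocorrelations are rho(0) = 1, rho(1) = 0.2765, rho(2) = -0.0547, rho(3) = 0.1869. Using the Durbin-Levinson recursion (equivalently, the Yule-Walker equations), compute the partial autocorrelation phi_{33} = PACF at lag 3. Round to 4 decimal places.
\phi_{33} = 0.2690

The PACF at lag k is phi_{kk}, the last component of the solution
to the Yule-Walker system G_k phi = r_k where
  (G_k)_{ij} = rho(|i - j|), (r_k)_i = rho(i), i,j = 1..k.
Equivalently, Durbin-Levinson gives phi_{kk} iteratively:
  phi_{11} = rho(1)
  phi_{kk} = [rho(k) - sum_{j=1..k-1} phi_{k-1,j} rho(k-j)]
            / [1 - sum_{j=1..k-1} phi_{k-1,j} rho(j)],
  phi_{k,j} = phi_{k-1,j} - phi_{kk} phi_{k-1,k-j},  j = 1..k-1.
Step k = 1:
  phi_11 = rho(1) = 0.2765.
Step k = 2:
  phi_22 = [rho(2) - phi_11 rho(1)] / [1 - phi_11 rho(1)] = [-0.0547 - (0.2765)(0.2765)] / [1 - (0.2765)(0.2765)]
         = -0.13115225 / 0.92354775 = -0.142009.
  Update: phi_21 = phi_11 - phi_22 phi_11 = 0.2765 - (-0.142009)(0.2765) = 0.315766.
Step k = 3:
  phi_33 = [rho(3) - phi_21 rho(2) - phi_22 rho(1)] / [1 - phi_21 rho(1) - phi_22 rho(2)]
    numerator   = 0.1869 - (0.315766)(-0.0547) - (-0.142009)(0.2765) = 0.24343791
    denominator = 1 - (0.315766)(0.2765) - (-0.142009)(-0.0547) = 0.90492293
  phi_33 = 0.24343791 / 0.90492293 = 0.269.
Therefore phi_{33} = 0.2690.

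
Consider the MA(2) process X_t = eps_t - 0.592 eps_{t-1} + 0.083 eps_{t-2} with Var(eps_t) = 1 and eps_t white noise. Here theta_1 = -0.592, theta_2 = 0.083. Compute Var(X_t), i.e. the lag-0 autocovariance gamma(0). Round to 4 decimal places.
\gamma(0) = 1.3574

For an MA(q) process X_t = eps_t + sum_i theta_i eps_{t-i} with
Var(eps_t) = sigma^2, the variance is
  gamma(0) = sigma^2 * (1 + sum_i theta_i^2).
  sum_i theta_i^2 = (-0.592)^2 + (0.083)^2 = 0.350464 + 0.006889 = 0.357353.
  gamma(0) = 1 * (1 + 0.357353) = 1 * 1.357353 = 1.357353, which rounds to 1.3574.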